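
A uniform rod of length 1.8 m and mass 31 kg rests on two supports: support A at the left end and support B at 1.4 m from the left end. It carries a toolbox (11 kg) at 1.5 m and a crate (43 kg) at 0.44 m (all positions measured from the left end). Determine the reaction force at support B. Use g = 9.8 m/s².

Sum moments about support A (its reaction then has zero moment arm).
Beam weight: 31 × 9.8 = 303.8 N down at 0.9 m → arm 0.9 m, τ = 303.8 × 0.9 = 273.4 N·m clockwise.
Toolbox: 11 × 9.8 = 107.8 N down at 1.5 m → arm 1.5 m, τ = 107.8 × 1.5 = 161.7 N·m clockwise.
Crate: 43 × 9.8 = 421.4 N down at 0.44 m → arm 0.44 m, τ = 421.4 × 0.44 = 185.4 N·m clockwise.
Net load moment about support A = 620.5 N·m clockwise.
Reaction R at support B is upward at 1.4 m, arm 1.4 m → moment R × 1.4 counterclockwise.
Setting net torque to zero: R × 1.4 = 620.5 → R = 443 N.

R_B ≈ 443 N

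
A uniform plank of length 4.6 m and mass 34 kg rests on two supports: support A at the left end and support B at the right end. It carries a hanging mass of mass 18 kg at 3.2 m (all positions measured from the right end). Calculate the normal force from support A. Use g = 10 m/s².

R_A ≈ 295 N

Taking torques about support B:
Beam weight: 34 × 10 = 340 N down at 2.3 m → arm 2.3 m, τ = 340 × 2.3 = 782 N·m counterclockwise.
Hanging mass: 18 × 10 = 180 N down at 3.2 m → arm 3.2 m, τ = 180 × 3.2 = 576 N·m counterclockwise.
Net load moment about support B = 1358 N·m counterclockwise.
Reaction R at support A is upward at 4.6 m, arm 4.6 m → moment R × 4.6 clockwise.
Balancing moments: R × 4.6 = 1358, giving R = 295 N.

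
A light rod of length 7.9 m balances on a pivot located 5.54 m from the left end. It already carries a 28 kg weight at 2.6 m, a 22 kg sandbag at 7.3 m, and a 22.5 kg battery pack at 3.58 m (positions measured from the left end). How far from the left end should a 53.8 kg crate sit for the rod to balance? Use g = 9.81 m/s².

x ≈ 7.17 m from the left end

About the pivot (at 5.54 m from the left end):
Weight: 28 × 9.81 = 274.7 N down at 2.6 m → arm 2.94 m, τ = 274.7 × 2.94 = 807.6 N·m counterclockwise.
Sandbag: 22 × 9.81 = 215.8 N down at 7.3 m → arm 1.76 m, τ = 215.8 × 1.76 = 379.8 N·m clockwise.
Battery pack: 22.5 × 9.81 = 220.7 N down at 3.58 m → arm 1.96 m, τ = 220.7 × 1.96 = 432.6 N·m counterclockwise.
Net moment of existing loads = 860.4 N·m counterclockwise.
The crate weighs 53.8 × 9.81 = 527.8 N and must supply an equal clockwise moment, so its lever arm about the pivot is 860.4 / 527.8 = 1.63 m.
That puts it at 5.54 + 1.63 = 7.17 m from the left end.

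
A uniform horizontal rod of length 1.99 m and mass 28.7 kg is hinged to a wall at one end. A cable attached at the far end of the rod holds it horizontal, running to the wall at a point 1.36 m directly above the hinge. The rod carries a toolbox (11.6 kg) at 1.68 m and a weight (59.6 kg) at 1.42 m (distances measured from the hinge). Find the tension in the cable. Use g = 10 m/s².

Take moments about the hinge.
Beam weight: 28.7 × 10 = 287 N down at 0.995 m → arm 0.995 m, τ = 287 × 0.995 = 285.6 N·m clockwise.
Toolbox: 11.6 × 10 = 116 N down at 1.68 m → arm 1.68 m, τ = 116 × 1.68 = 194.9 N·m clockwise.
Weight: 59.6 × 10 = 596 N down at 1.42 m → arm 1.42 m, τ = 596 × 1.42 = 846.3 N·m clockwise.
Total clockwise load moment = 1327 N·m.
The cable tension T acts at 1.99 m; only its component perpendicular to the rod, T sinθ, produces torque. sinθ = h/√(h²+d²) = 1.36/√(1.36²+1.99²) = 0.5642.
Setting net torque to zero: T × 1.99 × 0.5642 = 1327 → T = 1327 / 1.123 = 1180 N.

T ≈ 1180 N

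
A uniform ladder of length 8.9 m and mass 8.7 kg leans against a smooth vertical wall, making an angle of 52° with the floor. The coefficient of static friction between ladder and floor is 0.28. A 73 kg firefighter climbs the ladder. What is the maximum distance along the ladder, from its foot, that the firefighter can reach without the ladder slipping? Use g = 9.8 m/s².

d ≈ 3.04 m

About the foot of the ladder:
Ladder weight 8.7×9.8 = 85.26 N acts at 4.45 m along the ladder; its horizontal arm is 4.45·cos52° = 2.74 m → τ = 233.6 N·m clockwise.
Firefighter weight 73×9.8 = 715.4 N at distance d → arm d·cos52° → τ = 715.4·d·0.6157 clockwise.
Wall normal N at the top has arm L sinθ = 7.013 m counterclockwise, so Στ = 0 gives N·7.013 = 233.6 + 440.5·d.
ΣFy = 0 ⇒ N_floor = 800.7 N, so the maximum friction is μ_s·N_floor = 0.28×800.7 = 224.2 N. ΣFx = 0 ⇒ N_wall = f, so at the slipping point N = 224.2 N.
Substituting: 224.2×7.013 = 233.6 + 440.5·d ⇒ d = (1572 − 233.6) / 440.5 = 3.04 m.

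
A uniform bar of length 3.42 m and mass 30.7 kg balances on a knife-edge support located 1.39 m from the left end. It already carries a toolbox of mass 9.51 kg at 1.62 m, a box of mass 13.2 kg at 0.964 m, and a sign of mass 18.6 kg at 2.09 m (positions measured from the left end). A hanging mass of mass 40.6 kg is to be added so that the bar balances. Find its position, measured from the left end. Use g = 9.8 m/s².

Taking torques about the knife-edge support (at 1.39 m from the left end):
Beam weight: 30.7 × 9.8 = 300.9 N down at 1.71 m → arm 0.32 m, τ = 300.9 × 0.32 = 96.29 N·m clockwise.
Toolbox: 9.51 × 9.8 = 93.2 N down at 1.62 m → arm 0.23 m, τ = 93.2 × 0.23 = 21.44 N·m clockwise.
Box: 13.2 × 9.8 = 129.4 N down at 0.964 m → arm 0.426 m, τ = 129.4 × 0.426 = 55.12 N·m counterclockwise.
Sign: 18.6 × 9.8 = 182.3 N down at 2.09 m → arm 0.7 m, τ = 182.3 × 0.7 = 127.6 N·m clockwise.
Net moment of existing loads = 190.2 N·m clockwise.
The hanging mass weighs 40.6 × 9.8 = 397.9 N and must supply an equal counterclockwise moment, so its lever arm about the knife-edge support is 190.2 / 397.9 = 0.478 m.
That puts it at 1.39 − 0.478 = 0.912 m from the left end.

x ≈ 0.912 m from the left end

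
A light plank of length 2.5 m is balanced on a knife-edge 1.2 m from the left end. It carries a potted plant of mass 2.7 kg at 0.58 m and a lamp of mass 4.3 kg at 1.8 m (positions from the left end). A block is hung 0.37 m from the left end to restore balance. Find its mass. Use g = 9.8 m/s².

m ≈ 1.09 kg

Sum moments about the knife-edge (at 1.2 m from the left end) (the support reaction has zero arm there).
Potted plant: 2.7 × 9.8 = 26.46 N down at 0.58 m → arm 0.62 m, τ = 26.46 × 0.62 = 16.41 N·m counterclockwise.
Lamp: 4.3 × 9.8 = 42.14 N down at 1.8 m → arm 0.6 m, τ = 42.14 × 0.6 = 25.28 N·m clockwise.
Net moment of known loads = 8.87 N·m clockwise.
An unknown mass m at 0.37 m has arm 0.83 m; its moment is m·g·0.83 counterclockwise.
Balancing moments: m × 9.8 × 0.83 = 8.87, giving m = 8.87 / (9.8 × 0.83) = 1.09 kg.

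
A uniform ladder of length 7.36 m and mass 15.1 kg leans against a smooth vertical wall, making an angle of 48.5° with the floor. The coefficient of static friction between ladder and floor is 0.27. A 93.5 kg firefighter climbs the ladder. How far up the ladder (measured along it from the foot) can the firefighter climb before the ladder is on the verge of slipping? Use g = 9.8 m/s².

Choose the foot of the ladder as the axis so the floor normal and friction both act there and drop out.
Ladder weight 15.1×9.8 = 148 N acts at 3.68 m along the ladder; its horizontal arm is 3.68·cos48.5° = 2.438 m → τ = 360.8 N·m clockwise.
Firefighter weight 93.5×9.8 = 916.3 N at distance d → arm d·cos48.5° → τ = 916.3·d·0.6626 clockwise.
Wall normal N at the top has arm L sinθ = 5.512 m counterclockwise, so Στ = 0 gives N·5.512 = 360.8 + 607.1·d.
ΣFy = 0 ⇒ N_floor = 1064 N, so the maximum friction is μ_s·N_floor = 0.27×1064 = 287.3 N. ΣFx = 0 ⇒ N_wall = f, so at the slipping point N = 287.3 N.
Substituting: 287.3×5.512 = 360.8 + 607.1·d ⇒ d = (1584 − 360.8) / 607.1 = 2.01 m.

d ≈ 2.01 m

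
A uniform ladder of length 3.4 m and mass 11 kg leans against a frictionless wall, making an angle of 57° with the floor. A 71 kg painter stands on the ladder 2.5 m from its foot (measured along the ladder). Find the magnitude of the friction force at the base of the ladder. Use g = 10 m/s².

Choose the foot of the ladder as the axis so the floor normal and friction both act there and drop out.
Ladder weight 11×10 = 110 N acts at 1.7 m along the ladder; its horizontal arm is 1.7·cos57° = 0.9259 m → τ = 101.8 N·m clockwise.
Painter: 71×10 = 710 N at 2.5 m → arm 1.362 m → τ = 967 N·m clockwise.
Wall normal N acts horizontally at the top; its moment arm is the height L sinθ = 3.4·sin57° = 2.851 m, counterclockwise.
For rotational equilibrium, N × 2.851 = 1069, so N = 375 N.
ΣFx = 0: friction at the foot balances the wall's push, so f = N_wall = 375 N.

f ≈ 375 N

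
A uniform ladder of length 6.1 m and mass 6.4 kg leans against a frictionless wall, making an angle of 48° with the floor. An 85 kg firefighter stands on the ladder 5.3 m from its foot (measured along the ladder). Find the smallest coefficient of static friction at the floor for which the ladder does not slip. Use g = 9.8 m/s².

Choose the foot of the ladder as the axis so the floor normal and friction both act there and drop out.
Ladder weight 6.4×9.8 = 62.72 N acts at 3.05 m along the ladder; its horizontal arm is 3.05·cos48° = 2.041 m → τ = 128 N·m clockwise.
Firefighter: 85×9.8 = 833 N at 5.3 m → arm 3.546 m → τ = 2954 N·m clockwise.
Wall normal N acts horizontally at the top; its moment arm is the height L sinθ = 6.1·sin48° = 4.533 m, counterclockwise.
For rotational equilibrium, N × 4.533 = 3082, so N = 679.9 N.
ΣFx = 0 ⇒ f = N_wall = 679.9 N. ΣFy = 0 ⇒ N_floor = 895.7 N.
μ_min = f / N_floor = 679.9 / 895.7 = 0.759.

μ_min ≈ 0.759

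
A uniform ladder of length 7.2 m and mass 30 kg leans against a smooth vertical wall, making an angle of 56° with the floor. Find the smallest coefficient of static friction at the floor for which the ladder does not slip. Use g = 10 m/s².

μ_min ≈ 0.337

Taking torques about the foot of the ladder:
Ladder weight 30×10 = 300 N acts at 3.6 m along the ladder; its horizontal arm is 3.6·cos56° = 2.013 m → τ = 603.9 N·m clockwise.
Wall normal N acts horizontally at the top; its moment arm is the height L sinθ = 7.2·sin56° = 5.969 m, counterclockwise.
Στ = 0 ⇒ N × 5.969 = 603.9 ⇒ N = 101.2 N.
ΣFx = 0 ⇒ f = N_wall = 101.2 N. ΣFy = 0 ⇒ N_floor = 300 N.
μ_min = f / N_floor = 101.2 / 300 = 0.337.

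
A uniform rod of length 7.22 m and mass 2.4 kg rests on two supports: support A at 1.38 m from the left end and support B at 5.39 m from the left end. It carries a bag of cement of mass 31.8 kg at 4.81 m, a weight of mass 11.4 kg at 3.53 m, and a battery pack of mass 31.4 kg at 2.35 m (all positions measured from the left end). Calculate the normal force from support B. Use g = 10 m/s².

R_B ≈ 422 N

Taking torques about support A:
Beam weight: 2.4 × 10 = 24 N down at 3.61 m → arm 2.23 m, τ = 24 × 2.23 = 53.52 N·m clockwise.
Bag of cement: 31.8 × 10 = 318 N down at 4.81 m → arm 3.43 m, τ = 318 × 3.43 = 1091 N·m clockwise.
Weight: 11.4 × 10 = 114 N down at 3.53 m → arm 2.15 m, τ = 114 × 2.15 = 245.1 N·m clockwise.
Battery pack: 31.4 × 10 = 314 N down at 2.35 m → arm 0.97 m, τ = 314 × 0.97 = 304.6 N·m clockwise.
Net load moment about support A = 1694 N·m clockwise.
Reaction R at support B is upward at 5.39 m, arm 4.01 m → moment R × 4.01 counterclockwise.
Setting net torque to zero: R × 4.01 = 1694 → R = 422 N.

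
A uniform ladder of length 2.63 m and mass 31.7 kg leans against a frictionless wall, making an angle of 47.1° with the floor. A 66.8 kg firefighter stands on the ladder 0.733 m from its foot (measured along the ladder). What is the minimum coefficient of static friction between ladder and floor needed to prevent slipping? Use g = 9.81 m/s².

μ_min ≈ 0.325

Take moments about the foot of the ladder.
Ladder weight 31.7×9.81 = 311 N acts at 1.315 m along the ladder; its horizontal arm is 1.315·cos47.1° = 0.8951 m → τ = 278.4 N·m clockwise.
Firefighter: 66.8×9.81 = 655.3 N at 0.733 m → arm 0.499 m → τ = 327 N·m clockwise.
Wall normal N acts horizontally at the top; its moment arm is the height L sinθ = 2.63·sin47.1° = 1.927 m, counterclockwise.
Στ = 0 ⇒ N × 1.927 = 605.4 ⇒ N = 314.2 N.
ΣFx = 0 ⇒ f = N_wall = 314.2 N. ΣFy = 0 ⇒ N_floor = 966.3 N.
μ_min = f / N_floor = 314.2 / 966.3 = 0.325.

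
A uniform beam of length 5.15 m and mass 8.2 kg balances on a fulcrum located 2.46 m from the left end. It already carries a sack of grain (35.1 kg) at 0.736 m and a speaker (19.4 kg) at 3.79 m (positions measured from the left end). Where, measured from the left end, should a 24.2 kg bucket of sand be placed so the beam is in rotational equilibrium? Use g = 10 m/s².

Sum moments about the fulcrum (at 2.46 m from the left end) (the support reaction has zero arm there).
Beam weight: 8.2 × 10 = 82 N down at 2.575 m → arm 0.115 m, τ = 82 × 0.115 = 9.43 N·m clockwise.
Sack of grain: 35.1 × 10 = 351 N down at 0.736 m → arm 1.724 m, τ = 351 × 1.724 = 605.1 N·m counterclockwise.
Speaker: 19.4 × 10 = 194 N down at 3.79 m → arm 1.33 m, τ = 194 × 1.33 = 258 N·m clockwise.
Net moment of existing loads = 337.7 N·m counterclockwise.
The bucket of sand weighs 24.2 × 10 = 242 N and must supply an equal clockwise moment, so its lever arm about the fulcrum is 337.7 / 242 = 1.4 m.
That puts it at 2.46 + 1.4 = 3.86 m from the left end.

x ≈ 3.86 m from the left end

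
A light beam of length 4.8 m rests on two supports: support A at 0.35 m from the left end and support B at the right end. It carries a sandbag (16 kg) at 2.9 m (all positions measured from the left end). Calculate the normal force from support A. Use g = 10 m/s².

R_A ≈ 68.3 N

Sum moments about support B (its reaction then has zero moment arm).
Sandbag: 16 × 10 = 160 N down at 2.9 m → arm 1.9 m, τ = 160 × 1.9 = 304 N·m counterclockwise.
Net load moment about support B = 304 N·m counterclockwise.
Reaction R at support A is upward at 0.35 m, arm 4.45 m → moment R × 4.45 clockwise.
Στ = 0 ⇒ R × 4.45 = 304 ⇒ R = 68.3 N.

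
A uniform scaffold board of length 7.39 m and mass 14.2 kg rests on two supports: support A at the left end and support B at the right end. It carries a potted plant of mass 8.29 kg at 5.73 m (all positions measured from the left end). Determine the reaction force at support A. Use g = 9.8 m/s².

About support B:
Beam weight: 14.2 × 9.8 = 139.2 N down at 3.695 m → arm 3.695 m, τ = 139.2 × 3.695 = 514.3 N·m counterclockwise.
Potted plant: 8.29 × 9.8 = 81.24 N down at 5.73 m → arm 1.66 m, τ = 81.24 × 1.66 = 134.9 N·m counterclockwise.
Net load moment about support B = 649.2 N·m counterclockwise.
Reaction R at support A is upward at 0 m, arm 7.39 m → moment R × 7.39 clockwise.
For rotational equilibrium, R × 7.39 = 649.2, so R = 87.8 N.

R_A ≈ 87.8 N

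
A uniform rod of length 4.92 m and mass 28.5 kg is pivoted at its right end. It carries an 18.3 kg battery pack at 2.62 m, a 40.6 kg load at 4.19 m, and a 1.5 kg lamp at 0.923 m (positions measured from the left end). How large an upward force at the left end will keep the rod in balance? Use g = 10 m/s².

F ≈ 300 N

Choose the right end as the axis so the unknown pivot reaction has zero arm there.
Beam weight: 28.5 × 10 = 285 N down at 2.46 m → arm 2.46 m, τ = 285 × 2.46 = 701.1 N·m counterclockwise.
Battery pack: 18.3 × 10 = 183 N down at 2.62 m → arm 2.3 m, τ = 183 × 2.3 = 420.9 N·m counterclockwise.
Load: 40.6 × 10 = 406 N down at 4.19 m → arm 0.73 m, τ = 406 × 0.73 = 296.4 N·m counterclockwise.
Lamp: 1.5 × 10 = 15 N down at 0.923 m → arm 3.997 m, τ = 15 × 3.997 = 59.95 N·m counterclockwise.
Net moment of the loads = 1478 N·m counterclockwise.
The upward force F acts at the left end, arm 4.92 m, giving F × 4.92 clockwise.
Balancing moments: F × 4.92 = 1478, giving F = 1478 / 4.92 = 300 N.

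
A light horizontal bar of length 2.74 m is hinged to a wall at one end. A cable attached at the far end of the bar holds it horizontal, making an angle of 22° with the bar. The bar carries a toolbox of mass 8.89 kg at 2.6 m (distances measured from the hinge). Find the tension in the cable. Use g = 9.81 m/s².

Choose the hinge as the axis so the unknown hinge reaction has zero arm there.
Toolbox: 8.89 × 9.81 = 87.21 N down at 2.6 m → arm 2.6 m, τ = 87.21 × 2.6 = 226.7 N·m clockwise.
Total clockwise load moment = 226.7 N·m.
The cable tension T acts at 2.74 m; only its component perpendicular to the bar, T sinθ, produces torque. sin 22° = 0.3746.
For rotational equilibrium, T × 2.74 × 0.3746 = 226.7, so T = 226.7 / 1.026 = 221 N.

T ≈ 221 N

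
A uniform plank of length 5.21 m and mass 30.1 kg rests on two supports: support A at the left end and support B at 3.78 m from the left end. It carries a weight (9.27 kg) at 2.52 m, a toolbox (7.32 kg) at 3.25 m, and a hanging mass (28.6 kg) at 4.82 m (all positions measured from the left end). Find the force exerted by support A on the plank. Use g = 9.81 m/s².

Choose support B as the axis so its reaction then has zero moment arm.
Beam weight: 30.1 × 9.81 = 295.3 N down at 2.605 m → arm 1.175 m, τ = 295.3 × 1.175 = 347 N·m counterclockwise.
Weight: 9.27 × 9.81 = 90.94 N down at 2.52 m → arm 1.26 m, τ = 90.94 × 1.26 = 114.6 N·m counterclockwise.
Toolbox: 7.32 × 9.81 = 71.81 N down at 3.25 m → arm 0.53 m, τ = 71.81 × 0.53 = 38.06 N·m counterclockwise.
Hanging mass: 28.6 × 9.81 = 280.6 N down at 4.82 m → arm 1.04 m, τ = 280.6 × 1.04 = 291.8 N·m clockwise.
Net load moment about support B = 207.9 N·m counterclockwise.
Reaction R at support A is upward at 0 m, arm 3.78 m → moment R × 3.78 clockwise.
Στ = 0 ⇒ R × 3.78 = 207.9 ⇒ R = 55 N.

R_A ≈ 55 N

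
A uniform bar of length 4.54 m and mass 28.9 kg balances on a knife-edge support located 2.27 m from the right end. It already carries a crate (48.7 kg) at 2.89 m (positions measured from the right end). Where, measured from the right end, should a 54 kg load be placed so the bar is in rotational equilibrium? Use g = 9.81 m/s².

Take moments about the knife-edge support (at 2.27 m from the right end).
Beam weight: acts at the knife-edge support, moment arm 0 → no torque.
Crate: 48.7 × 9.81 = 477.7 N down at 2.89 m → arm 0.62 m, τ = 477.7 × 0.62 = 296.2 N·m counterclockwise.
Net moment of existing loads = 296.2 N·m counterclockwise.
The load weighs 54 × 9.81 = 529.7 N and must supply an equal clockwise moment, so its lever arm about the knife-edge support is 296.2 / 529.7 = 0.559 m.
That puts it at 2.27 − 0.559 = 1.71 m from the right end.

x ≈ 1.71 m from the right end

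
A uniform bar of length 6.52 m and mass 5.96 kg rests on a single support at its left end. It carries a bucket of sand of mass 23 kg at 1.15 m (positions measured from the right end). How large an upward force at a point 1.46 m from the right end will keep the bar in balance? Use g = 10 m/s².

Take moments about the left end.
Beam weight: 5.96 × 10 = 59.6 N down at 3.26 m → arm 3.26 m, τ = 59.6 × 3.26 = 194.3 N·m clockwise.
Bucket of sand: 23 × 10 = 230 N down at 1.15 m → arm 5.37 m, τ = 230 × 5.37 = 1235 N·m clockwise.
Net moment of the loads = 1429 N·m clockwise.
The upward force F acts at a point 1.46 m from the right end, arm 5.06 m, giving F × 5.06 counterclockwise.
Balancing moments: F × 5.06 = 1429, giving F = 1429 / 5.06 = 282 N.

F ≈ 282 N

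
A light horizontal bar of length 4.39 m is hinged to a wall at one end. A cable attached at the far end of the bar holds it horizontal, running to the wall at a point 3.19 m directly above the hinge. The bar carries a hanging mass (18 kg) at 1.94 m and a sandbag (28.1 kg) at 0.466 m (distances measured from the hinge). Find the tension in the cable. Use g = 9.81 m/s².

Choose the hinge as the axis so the unknown hinge reaction has zero arm there.
Hanging mass: 18 × 9.81 = 176.6 N down at 1.94 m → arm 1.94 m, τ = 176.6 × 1.94 = 342.6 N·m clockwise.
Sandbag: 28.1 × 9.81 = 275.7 N down at 0.466 m → arm 0.466 m, τ = 275.7 × 0.466 = 128.5 N·m clockwise.
Total clockwise load moment = 471.1 N·m.
The cable tension T acts at 4.39 m; only its component perpendicular to the bar, T sinθ, produces torque. sinθ = h/√(h²+d²) = 3.19/√(3.19²+4.39²) = 0.5878.
Στ = 0 ⇒ T × 4.39 × 0.5878 = 471.1 ⇒ T = 471.1 / 2.58 = 183 N.

T ≈ 183 N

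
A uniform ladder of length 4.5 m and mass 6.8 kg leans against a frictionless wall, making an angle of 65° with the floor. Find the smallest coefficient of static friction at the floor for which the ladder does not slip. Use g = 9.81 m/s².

μ_min ≈ 0.233

About the foot of the ladder:
Ladder weight 6.8×9.81 = 66.71 N acts at 2.25 m along the ladder; its horizontal arm is 2.25·cos65° = 0.9509 m → τ = 63.43 N·m clockwise.
Wall normal N acts horizontally at the top; its moment arm is the height L sinθ = 4.5·sin65° = 4.078 m, counterclockwise.
For rotational equilibrium, N × 4.078 = 63.43, so N = 15.55 N.
ΣFx = 0 ⇒ f = N_wall = 15.55 N. ΣFy = 0 ⇒ N_floor = 66.71 N.
μ_min = f / N_floor = 15.55 / 66.71 = 0.233.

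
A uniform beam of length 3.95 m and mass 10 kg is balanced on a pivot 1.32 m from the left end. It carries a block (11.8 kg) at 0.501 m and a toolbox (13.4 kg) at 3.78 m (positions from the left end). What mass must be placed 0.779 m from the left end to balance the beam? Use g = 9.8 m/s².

Choose the pivot (at 1.32 m from the left end) as the axis so the support reaction has zero arm there.
Beam weight: 10 × 9.8 = 98 N down at 1.975 m → arm 0.655 m, τ = 98 × 0.655 = 64.19 N·m clockwise.
Block: 11.8 × 9.8 = 115.6 N down at 0.501 m → arm 0.819 m, τ = 115.6 × 0.819 = 94.68 N·m counterclockwise.
Toolbox: 13.4 × 9.8 = 131.3 N down at 3.78 m → arm 2.46 m, τ = 131.3 × 2.46 = 323 N·m clockwise.
Net moment of known loads = 292.5 N·m clockwise.
An unknown mass m at 0.779 m has arm 0.541 m; its moment is m·g·0.541 counterclockwise.
Setting net torque to zero: m × 9.8 × 0.541 = 292.5 → m = 292.5 / (9.8 × 0.541) = 55.2 kg.

m ≈ 55.2 kg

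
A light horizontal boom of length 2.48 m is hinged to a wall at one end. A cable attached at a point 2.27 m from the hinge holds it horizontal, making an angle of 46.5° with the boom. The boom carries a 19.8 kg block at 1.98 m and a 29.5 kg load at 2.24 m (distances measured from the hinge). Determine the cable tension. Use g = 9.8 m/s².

T ≈ 627 N

Take moments about the hinge.
Block: 19.8 × 9.8 = 194 N down at 1.98 m → arm 1.98 m, τ = 194 × 1.98 = 384.1 N·m clockwise.
Load: 29.5 × 9.8 = 289.1 N down at 2.24 m → arm 2.24 m, τ = 289.1 × 2.24 = 647.6 N·m clockwise.
Total clockwise load moment = 1032 N·m.
The cable tension T acts at 2.27 m; only its component perpendicular to the boom, T sinθ, produces torque. sin 46.5° = 0.7254.
For rotational equilibrium, T × 2.27 × 0.7254 = 1032, so T = 1032 / 1.647 = 627 N.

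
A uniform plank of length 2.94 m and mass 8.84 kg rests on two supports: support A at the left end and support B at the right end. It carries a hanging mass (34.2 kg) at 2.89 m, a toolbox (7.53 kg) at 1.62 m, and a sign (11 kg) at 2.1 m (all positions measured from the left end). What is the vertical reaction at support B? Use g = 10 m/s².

About support A:
Beam weight: 8.84 × 10 = 88.4 N down at 1.47 m → arm 1.47 m, τ = 88.4 × 1.47 = 129.9 N·m clockwise.
Hanging mass: 34.2 × 10 = 342 N down at 2.89 m → arm 2.89 m, τ = 342 × 2.89 = 988.4 N·m clockwise.
Toolbox: 7.53 × 10 = 75.3 N down at 1.62 m → arm 1.62 m, τ = 75.3 × 1.62 = 122 N·m clockwise.
Sign: 11 × 10 = 110 N down at 2.1 m → arm 2.1 m, τ = 110 × 2.1 = 231 N·m clockwise.
Net load moment about support A = 1471 N·m clockwise.
Reaction R at support B is upward at 2.94 m, arm 2.94 m → moment R × 2.94 counterclockwise.
Στ = 0 ⇒ R × 2.94 = 1471 ⇒ R = 500 N.

R_B ≈ 500 N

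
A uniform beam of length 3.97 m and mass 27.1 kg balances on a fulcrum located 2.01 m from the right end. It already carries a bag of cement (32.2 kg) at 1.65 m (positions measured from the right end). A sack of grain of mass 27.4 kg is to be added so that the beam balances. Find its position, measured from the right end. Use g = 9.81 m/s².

x ≈ 2.46 m from the right end

Sum moments about the fulcrum (at 2.01 m from the right end) (the support reaction has zero arm there).
Beam weight: 27.1 × 9.81 = 265.9 N down at 1.985 m → arm 0.025 m, τ = 265.9 × 0.025 = 6.647 N·m clockwise.
Bag of cement: 32.2 × 9.81 = 315.9 N down at 1.65 m → arm 0.36 m, τ = 315.9 × 0.36 = 113.7 N·m clockwise.
Net moment of existing loads = 120.3 N·m clockwise.
The sack of grain weighs 27.4 × 9.81 = 268.8 N and must supply an equal counterclockwise moment, so its lever arm about the fulcrum is 120.3 / 268.8 = 0.448 m.
That puts it at 2.01 + 0.448 = 2.46 m from the right end.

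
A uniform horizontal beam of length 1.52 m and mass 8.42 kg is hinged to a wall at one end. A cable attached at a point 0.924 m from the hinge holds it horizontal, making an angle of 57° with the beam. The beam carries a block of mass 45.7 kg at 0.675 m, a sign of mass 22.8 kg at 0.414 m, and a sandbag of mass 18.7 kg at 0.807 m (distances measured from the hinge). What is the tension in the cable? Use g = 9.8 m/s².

Take moments about the hinge.
Beam weight: 8.42 × 9.8 = 82.52 N down at 0.76 m → arm 0.76 m, τ = 82.52 × 0.76 = 62.72 N·m clockwise.
Block: 45.7 × 9.8 = 447.9 N down at 0.675 m → arm 0.675 m, τ = 447.9 × 0.675 = 302.3 N·m clockwise.
Sign: 22.8 × 9.8 = 223.4 N down at 0.414 m → arm 0.414 m, τ = 223.4 × 0.414 = 92.49 N·m clockwise.
Sandbag: 18.7 × 9.8 = 183.3 N down at 0.807 m → arm 0.807 m, τ = 183.3 × 0.807 = 147.9 N·m clockwise.
Total clockwise load moment = 605.4 N·m.
The cable tension T acts at 0.924 m; only its component perpendicular to the beam, T sinθ, produces torque. sin 57° = 0.8387.
For rotational equilibrium, T × 0.924 × 0.8387 = 605.4, so T = 605.4 / 0.775 = 781 N.

T ≈ 781 N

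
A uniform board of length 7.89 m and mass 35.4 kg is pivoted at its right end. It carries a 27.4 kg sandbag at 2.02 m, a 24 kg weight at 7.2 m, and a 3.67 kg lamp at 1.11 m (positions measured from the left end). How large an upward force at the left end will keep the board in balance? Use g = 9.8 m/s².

Take moments about the right end.
Beam weight: 35.4 × 9.8 = 346.9 N down at 3.945 m → arm 3.945 m, τ = 346.9 × 3.945 = 1369 N·m counterclockwise.
Sandbag: 27.4 × 9.8 = 268.5 N down at 2.02 m → arm 5.87 m, τ = 268.5 × 5.87 = 1576 N·m counterclockwise.
Weight: 24 × 9.8 = 235.2 N down at 7.2 m → arm 0.69 m, τ = 235.2 × 0.69 = 162.3 N·m counterclockwise.
Lamp: 3.67 × 9.8 = 35.97 N down at 1.11 m → arm 6.78 m, τ = 35.97 × 6.78 = 243.9 N·m counterclockwise.
Net moment of the loads = 3351 N·m counterclockwise.
The upward force F acts at the left end, arm 7.89 m, giving F × 7.89 clockwise.
Στ = 0 ⇒ F × 7.89 = 3351 ⇒ F = 3351 / 7.89 = 425 N.

F ≈ 425 N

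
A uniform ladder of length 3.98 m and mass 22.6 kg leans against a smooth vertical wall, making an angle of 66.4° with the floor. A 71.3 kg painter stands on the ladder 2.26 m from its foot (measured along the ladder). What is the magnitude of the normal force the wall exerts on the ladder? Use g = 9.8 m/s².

N_wall ≈ 222 N

Taking torques about the foot of the ladder:
Ladder weight 22.6×9.8 = 221.5 N acts at 1.99 m along the ladder; its horizontal arm is 1.99·cos66.4° = 0.7967 m → τ = 176.5 N·m clockwise.
Painter: 71.3×9.8 = 698.7 N at 2.26 m → arm 0.9048 m → τ = 632.2 N·m clockwise.
Wall normal N acts horizontally at the top; its moment arm is the height L sinθ = 3.98·sin66.4° = 3.647 m, counterclockwise.
Setting net torque to zero: N × 3.647 = 808.7 → N = 222 N.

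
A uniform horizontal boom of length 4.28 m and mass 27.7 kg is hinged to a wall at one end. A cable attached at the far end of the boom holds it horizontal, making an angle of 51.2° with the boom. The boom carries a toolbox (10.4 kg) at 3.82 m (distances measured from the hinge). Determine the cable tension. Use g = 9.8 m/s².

T ≈ 291 N

Take moments about the hinge.
Beam weight: 27.7 × 9.8 = 271.5 N down at 2.14 m → arm 2.14 m, τ = 271.5 × 2.14 = 581 N·m clockwise.
Toolbox: 10.4 × 9.8 = 101.9 N down at 3.82 m → arm 3.82 m, τ = 101.9 × 3.82 = 389.3 N·m clockwise.
Total clockwise load moment = 970.3 N·m.
The cable tension T acts at 4.28 m; only its component perpendicular to the boom, T sinθ, produces torque. sin 51.2° = 0.7793.
For rotational equilibrium, T × 4.28 × 0.7793 = 970.3, so T = 970.3 / 3.335 = 291 N.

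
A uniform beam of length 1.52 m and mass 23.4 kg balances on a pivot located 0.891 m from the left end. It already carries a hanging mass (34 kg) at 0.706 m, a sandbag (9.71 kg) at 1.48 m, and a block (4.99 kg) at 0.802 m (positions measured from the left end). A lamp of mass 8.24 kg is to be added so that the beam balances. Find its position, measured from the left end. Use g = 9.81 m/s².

x ≈ 1.39 m from the left end

Take moments about the pivot (at 0.891 m from the left end).
Beam weight: 23.4 × 9.81 = 229.6 N down at 0.76 m → arm 0.131 m, τ = 229.6 × 0.131 = 30.08 N·m counterclockwise.
Hanging mass: 34 × 9.81 = 333.5 N down at 0.706 m → arm 0.185 m, τ = 333.5 × 0.185 = 61.7 N·m counterclockwise.
Sandbag: 9.71 × 9.81 = 95.26 N down at 1.48 m → arm 0.589 m, τ = 95.26 × 0.589 = 56.11 N·m clockwise.
Block: 4.99 × 9.81 = 48.95 N down at 0.802 m → arm 0.089 m, τ = 48.95 × 0.089 = 4.357 N·m counterclockwise.
Net moment of existing loads = 40.03 N·m counterclockwise.
The lamp weighs 8.24 × 9.81 = 80.83 N and must supply an equal clockwise moment, so its lever arm about the pivot is 40.03 / 80.83 = 0.495 m.
That puts it at 0.891 + 0.495 = 1.39 m from the left end.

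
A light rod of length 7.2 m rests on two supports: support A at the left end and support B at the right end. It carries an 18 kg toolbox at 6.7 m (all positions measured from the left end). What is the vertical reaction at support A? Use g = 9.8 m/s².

Take moments about support B.
Toolbox: 18 × 9.8 = 176.4 N down at 6.7 m → arm 0.5 m, τ = 176.4 × 0.5 = 88.2 N·m counterclockwise.
Net load moment about support B = 88.2 N·m counterclockwise.
Reaction R at support A is upward at 0 m, arm 7.2 m → moment R × 7.2 clockwise.
Setting net torque to zero: R × 7.2 = 88.2 → R = 12.2 N.

R_A ≈ 12.2 N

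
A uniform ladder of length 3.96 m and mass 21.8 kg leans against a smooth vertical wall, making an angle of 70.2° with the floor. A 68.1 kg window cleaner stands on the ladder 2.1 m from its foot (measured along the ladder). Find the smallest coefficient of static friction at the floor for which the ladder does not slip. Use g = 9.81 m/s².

μ_min ≈ 0.188

Take moments about the foot of the ladder.
Ladder weight 21.8×9.81 = 213.9 N acts at 1.98 m along the ladder; its horizontal arm is 1.98·cos70.2° = 0.6707 m → τ = 143.5 N·m clockwise.
Window cleaner: 68.1×9.81 = 668.1 N at 2.1 m → arm 0.7113 m → τ = 475.2 N·m clockwise.
Wall normal N acts horizontally at the top; its moment arm is the height L sinθ = 3.96·sin70.2° = 3.726 m, counterclockwise.
For rotational equilibrium, N × 3.726 = 618.7, so N = 166 N.
ΣFx = 0 ⇒ f = N_wall = 166 N. ΣFy = 0 ⇒ N_floor = 882 N.
μ_min = f / N_floor = 166 / 882 = 0.188.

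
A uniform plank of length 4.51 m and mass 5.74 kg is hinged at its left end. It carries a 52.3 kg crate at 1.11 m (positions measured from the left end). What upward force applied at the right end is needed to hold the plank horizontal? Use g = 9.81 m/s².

About the left end:
Beam weight: 5.74 × 9.81 = 56.31 N down at 2.255 m → arm 2.255 m, τ = 56.31 × 2.255 = 127 N·m clockwise.
Crate: 52.3 × 9.81 = 513.1 N down at 1.11 m → arm 1.11 m, τ = 513.1 × 1.11 = 569.5 N·m clockwise.
Net moment of the loads = 696.5 N·m clockwise.
The upward force F acts at the right end, arm 4.51 m, giving F × 4.51 counterclockwise.
For rotational equilibrium, F × 4.51 = 696.5, so F = 696.5 / 4.51 = 154 N.

F ≈ 154 N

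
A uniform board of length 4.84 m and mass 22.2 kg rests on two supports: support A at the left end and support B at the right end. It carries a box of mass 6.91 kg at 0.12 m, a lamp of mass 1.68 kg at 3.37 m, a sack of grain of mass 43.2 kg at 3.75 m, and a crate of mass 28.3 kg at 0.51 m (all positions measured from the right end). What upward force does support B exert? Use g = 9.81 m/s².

R_B ≈ 524 N

Taking torques about support A:
Beam weight: 22.2 × 9.81 = 217.8 N down at 2.42 m → arm 2.42 m, τ = 217.8 × 2.42 = 527.1 N·m clockwise.
Box: 6.91 × 9.81 = 67.79 N down at 0.12 m → arm 4.72 m, τ = 67.79 × 4.72 = 320 N·m clockwise.
Lamp: 1.68 × 9.81 = 16.48 N down at 3.37 m → arm 1.47 m, τ = 16.48 × 1.47 = 24.23 N·m clockwise.
Sack of grain: 43.2 × 9.81 = 423.8 N down at 3.75 m → arm 1.09 m, τ = 423.8 × 1.09 = 461.9 N·m clockwise.
Crate: 28.3 × 9.81 = 277.6 N down at 0.51 m → arm 4.33 m, τ = 277.6 × 4.33 = 1202 N·m clockwise.
Net load moment about support A = 2535 N·m clockwise.
Reaction R at support B is upward at 0 m, arm 4.84 m → moment R × 4.84 counterclockwise.
For rotational equilibrium, R × 4.84 = 2535, so R = 524 N.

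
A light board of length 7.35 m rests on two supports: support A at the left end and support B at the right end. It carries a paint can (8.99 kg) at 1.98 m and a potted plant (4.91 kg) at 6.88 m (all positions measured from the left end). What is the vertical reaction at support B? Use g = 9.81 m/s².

Take moments about support A.
Paint can: 8.99 × 9.81 = 88.19 N down at 1.98 m → arm 1.98 m, τ = 88.19 × 1.98 = 174.6 N·m clockwise.
Potted plant: 4.91 × 9.81 = 48.17 N down at 6.88 m → arm 6.88 m, τ = 48.17 × 6.88 = 331.4 N·m clockwise.
Net load moment about support A = 506 N·m clockwise.
Reaction R at support B is upward at 7.35 m, arm 7.35 m → moment R × 7.35 counterclockwise.
Balancing moments: R × 7.35 = 506, giving R = 68.8 N.

R_B ≈ 68.8 N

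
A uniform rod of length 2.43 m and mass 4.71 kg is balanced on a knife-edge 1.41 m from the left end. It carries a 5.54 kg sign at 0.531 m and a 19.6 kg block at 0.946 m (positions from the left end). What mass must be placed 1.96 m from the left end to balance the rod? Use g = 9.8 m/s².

m ≈ 27.1 kg

Sum moments about the knife-edge (at 1.41 m from the left end) (the support reaction has zero arm there).
Beam weight: 4.71 × 9.8 = 46.16 N down at 1.215 m → arm 0.195 m, τ = 46.16 × 0.195 = 9.001 N·m counterclockwise.
Sign: 5.54 × 9.8 = 54.29 N down at 0.531 m → arm 0.879 m, τ = 54.29 × 0.879 = 47.72 N·m counterclockwise.
Block: 19.6 × 9.8 = 192.1 N down at 0.946 m → arm 0.464 m, τ = 192.1 × 0.464 = 89.13 N·m counterclockwise.
Net moment of known loads = 145.9 N·m counterclockwise.
An unknown mass m at 1.96 m has arm 0.55 m; its moment is m·g·0.55 clockwise.
Setting net torque to zero: m × 9.8 × 0.55 = 145.9 → m = 145.9 / (9.8 × 0.55) = 27.1 kg.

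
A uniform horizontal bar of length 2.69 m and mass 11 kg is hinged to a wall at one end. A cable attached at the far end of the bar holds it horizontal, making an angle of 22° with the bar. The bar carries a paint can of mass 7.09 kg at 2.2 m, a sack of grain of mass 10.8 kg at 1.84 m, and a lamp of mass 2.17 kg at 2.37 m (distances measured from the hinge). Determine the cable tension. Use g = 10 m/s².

T ≈ 550 N

Taking torques about the hinge:
Beam weight: 11 × 10 = 110 N down at 1.345 m → arm 1.345 m, τ = 110 × 1.345 = 147.9 N·m clockwise.
Paint can: 7.09 × 10 = 70.9 N down at 2.2 m → arm 2.2 m, τ = 70.9 × 2.2 = 156 N·m clockwise.
Sack of grain: 10.8 × 10 = 108 N down at 1.84 m → arm 1.84 m, τ = 108 × 1.84 = 198.7 N·m clockwise.
Lamp: 2.17 × 10 = 21.7 N down at 2.37 m → arm 2.37 m, τ = 21.7 × 2.37 = 51.43 N·m clockwise.
Total clockwise load moment = 554 N·m.
The cable tension T acts at 2.69 m; only its component perpendicular to the bar, T sinθ, produces torque. sin 22° = 0.3746.
Setting net torque to zero: T × 2.69 × 0.3746 = 554 → T = 554 / 1.008 = 550 N.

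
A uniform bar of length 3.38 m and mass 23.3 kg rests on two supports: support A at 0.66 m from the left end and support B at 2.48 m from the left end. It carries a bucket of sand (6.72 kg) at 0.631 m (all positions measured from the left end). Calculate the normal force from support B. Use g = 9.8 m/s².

R_B ≈ 128 N

Choose support A as the axis so its reaction then has zero moment arm.
Beam weight: 23.3 × 9.8 = 228.3 N down at 1.69 m → arm 1.03 m, τ = 228.3 × 1.03 = 235.1 N·m clockwise.
Bucket of sand: 6.72 × 9.8 = 65.86 N down at 0.631 m → arm 0.029 m, τ = 65.86 × 0.029 = 1.91 N·m counterclockwise.
Net load moment about support A = 233.2 N·m clockwise.
Reaction R at support B is upward at 2.48 m, arm 1.82 m → moment R × 1.82 counterclockwise.
For rotational equilibrium, R × 1.82 = 233.2, so R = 128 N.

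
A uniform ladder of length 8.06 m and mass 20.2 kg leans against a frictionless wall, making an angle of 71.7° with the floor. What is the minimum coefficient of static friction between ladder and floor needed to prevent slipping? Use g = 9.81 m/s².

μ_min ≈ 0.165

Choose the foot of the ladder as the axis so the floor normal and friction both act there and drop out.
Ladder weight 20.2×9.81 = 198.2 N acts at 4.03 m along the ladder; its horizontal arm is 4.03·cos71.7° = 1.265 m → τ = 250.7 N·m clockwise.
Wall normal N acts horizontally at the top; its moment arm is the height L sinθ = 8.06·sin71.7° = 7.652 m, counterclockwise.
For rotational equilibrium, N × 7.652 = 250.7, so N = 32.76 N.
ΣFx = 0 ⇒ f = N_wall = 32.76 N. ΣFy = 0 ⇒ N_floor = 198.2 N.
μ_min = f / N_floor = 32.76 / 198.2 = 0.165.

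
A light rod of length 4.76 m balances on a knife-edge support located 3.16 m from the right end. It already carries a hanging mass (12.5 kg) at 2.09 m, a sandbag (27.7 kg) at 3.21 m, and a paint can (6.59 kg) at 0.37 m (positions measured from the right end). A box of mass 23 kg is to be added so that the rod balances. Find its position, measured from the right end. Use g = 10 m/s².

Choose the knife-edge support (at 3.16 m from the right end) as the axis so the support reaction has zero arm there.
Hanging mass: 12.5 × 10 = 125 N down at 2.09 m → arm 1.07 m, τ = 125 × 1.07 = 133.8 N·m clockwise.
Sandbag: 27.7 × 10 = 277 N down at 3.21 m → arm 0.05 m, τ = 277 × 0.05 = 13.85 N·m counterclockwise.
Paint can: 6.59 × 10 = 65.9 N down at 0.37 m → arm 2.79 m, τ = 65.9 × 2.79 = 183.9 N·m clockwise.
Net moment of existing loads = 303.9 N·m clockwise.
The box weighs 23 × 10 = 230 N and must supply an equal counterclockwise moment, so its lever arm about the knife-edge support is 303.9 / 230 = 1.32 m.
That puts it at 3.16 + 1.32 = 4.48 m from the right end.

x ≈ 4.48 m from the right end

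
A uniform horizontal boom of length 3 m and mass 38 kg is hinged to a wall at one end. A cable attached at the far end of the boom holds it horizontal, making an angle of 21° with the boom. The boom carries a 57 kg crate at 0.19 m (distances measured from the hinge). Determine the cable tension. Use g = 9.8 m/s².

T ≈ 618 N

Taking torques about the hinge:
Beam weight: 38 × 9.8 = 372.4 N down at 1.5 m → arm 1.5 m, τ = 372.4 × 1.5 = 558.6 N·m clockwise.
Crate: 57 × 9.8 = 558.6 N down at 0.19 m → arm 0.19 m, τ = 558.6 × 0.19 = 106.1 N·m clockwise.
Total clockwise load moment = 664.7 N·m.
The cable tension T acts at 3 m; only its component perpendicular to the boom, T sinθ, produces torque. sin 21° = 0.3584.
Balancing moments: T × 3 × 0.3584 = 664.7, giving T = 664.7 / 1.075 = 618 N.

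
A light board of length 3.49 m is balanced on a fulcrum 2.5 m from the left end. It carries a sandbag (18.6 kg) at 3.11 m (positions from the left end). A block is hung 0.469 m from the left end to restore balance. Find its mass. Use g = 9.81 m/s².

m ≈ 5.59 kg

Sum moments about the fulcrum (at 2.5 m from the left end) (the support reaction has zero arm there).
Sandbag: 18.6 × 9.81 = 182.5 N down at 3.11 m → arm 0.61 m, τ = 182.5 × 0.61 = 111.3 N·m clockwise.
Net moment of known loads = 111.3 N·m clockwise.
An unknown mass m at 0.469 m has arm 2.031 m; its moment is m·g·2.031 counterclockwise.
For rotational equilibrium, m × 9.81 × 2.031 = 111.3, so m = 111.3 / (9.81 × 2.031) = 5.59 kg.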